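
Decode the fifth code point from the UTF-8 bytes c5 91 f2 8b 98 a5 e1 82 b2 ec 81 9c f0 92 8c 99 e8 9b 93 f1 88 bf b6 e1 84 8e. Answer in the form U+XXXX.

Offset 0: leading byte 0xC5 = 11000101 → 2-byte char #1 = C5 91.
Offset 2: leading byte 0xF2 = 11110010 → 4-byte char #2 = F2 8B 98 A5.
Offset 6: leading byte 0xE1 = 11100001 → 3-byte char #3 = E1 82 B2.
Offset 9: leading byte 0xEC = 11101100 → 3-byte char #4 = EC 81 9C.
Offset 12: leading byte 0xF0 = 11110000 → 4-byte char #5 = F0 92 8C 99.
Leading byte 0xF0 = 11110000 matches 11110xxx → 4-byte sequence.
Byte 1: 0xF0 = 11110000, payload 000 (3 bits).
Byte 2: 0x92 = 10010010 (10xxxxxx ✓), payload 010010.
Byte 3: 0x8C = 10001100 (10xxxxxx ✓), payload 001100.
Byte 4: 0x99 = 10011001 (10xxxxxx ✓), payload 011001.
Concatenate: 000010010001100011001 = 0x12319 (21 bits → U+12319).

U+12319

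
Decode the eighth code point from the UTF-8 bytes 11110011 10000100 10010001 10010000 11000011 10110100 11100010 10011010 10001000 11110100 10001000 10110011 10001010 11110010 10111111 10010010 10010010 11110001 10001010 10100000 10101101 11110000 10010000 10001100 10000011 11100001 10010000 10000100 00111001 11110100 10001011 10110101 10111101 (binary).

Offset 0: leading byte 0xF3 = 11110011 → 4-byte char #1 = F3 84 91 90.
Offset 4: leading byte 0xC3 = 11000011 → 2-byte char #2 = C3 B4.
Offset 6: leading byte 0xE2 = 11100010 → 3-byte char #3 = E2 9A 88.
Offset 9: leading byte 0xF4 = 11110100 → 4-byte char #4 = F4 88 B3 8A.
Offset 13: leading byte 0xF2 = 11110010 → 4-byte char #5 = F2 BF 92 92.
Offset 17: leading byte 0xF1 = 11110001 → 4-byte char #6 = F1 8A A0 AD.
Offset 21: leading byte 0xF0 = 11110000 → 4-byte char #7 = F0 90 8C 83.
Offset 25: leading byte 0xE1 = 11100001 → 3-byte char #8 = E1 90 84.
Leading byte 0xE1 = 11100001 matches 1110xxxx → 3-byte sequence.
Byte 1: 0xE1 = 11100001, payload 0001 (4 bits).
Byte 2: 0x90 = 10010000 (10xxxxxx ✓), payload 010000.
Byte 3: 0x84 = 10000100 (10xxxxxx ✓), payload 000100.
Concatenate: 0001010000000100 = 0x1404 (16 bits → U+1404).

U+1404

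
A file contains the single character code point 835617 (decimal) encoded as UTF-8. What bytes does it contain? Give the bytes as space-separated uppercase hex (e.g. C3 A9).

U+CC021 = 0xCC021 = 835617 decimal. In range U+10000–U+10FFFF → 4-byte form: 11110xxx 10xxxxxx 10xxxxxx 10xxxxxx.
Binary (21 bits): 011001100000000100001.
Split 3+6+6+6: 011 | 001100 | 000000 | 100001.
Byte 1: 11110011 = 0xF3.
Byte 2: 10001100 = 0x8C.
Byte 3: 10000000 = 0x80.
Byte 4: 10100001 = 0xA1.

F3 8C 80 A1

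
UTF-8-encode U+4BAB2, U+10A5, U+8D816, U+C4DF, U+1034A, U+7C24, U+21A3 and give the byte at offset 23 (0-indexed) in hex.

U+4BAB2 → 4-byte form F1 8B AA B2 at offsets 0–3.
U+10A5 → 3-byte form E1 82 A5 at offsets 4–6.
U+8D816 → 4-byte form F2 8D A0 96 at offsets 7–10.
U+C4DF → 3-byte form EC 93 9F at offsets 11–13.
U+1034A → 4-byte form F0 90 8D 8A at offsets 14–17.
U+7C24 → 3-byte form E7 B0 A4 at offsets 18–20.
U+21A3 → 3-byte form E2 86 A3 at offsets 21–23.
Offset 23 falls in char 7's range; it's byte 3 of E2 86 A3 = 0xA3.

0xA3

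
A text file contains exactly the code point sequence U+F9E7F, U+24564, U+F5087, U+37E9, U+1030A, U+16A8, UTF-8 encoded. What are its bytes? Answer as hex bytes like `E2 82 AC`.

U+F9E7F: 4-byte form → F3 B9 B9 BF.
U+24564: 4-byte form → F0 A4 95 A4.
U+F5087: 4-byte form → F3 B5 82 87.
U+37E9: 3-byte form → E3 9F A9.
U+1030A: 4-byte form → F0 90 8C 8A.
U+16A8: 3-byte form → E1 9A A8.
Concatenated (22 bytes): F3 B9 B9 BF F0 A4 95 A4 F3 B5 82 87 E3 9F A9 F0 90 8C 8A E1 9A A8.

F3 B9 B9 BF F0 A4 95 A4 F3 B5 82 87 E3 9F A9 F0 90 8C 8A E1 9A A8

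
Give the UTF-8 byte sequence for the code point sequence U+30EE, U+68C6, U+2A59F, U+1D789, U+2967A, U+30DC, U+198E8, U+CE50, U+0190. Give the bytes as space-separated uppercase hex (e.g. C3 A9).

E3 83 AE E6 A3 86 F0 AA 96 9F F0 9D 9E 89 F0 A9 99 BA E3 83 9C F0 99 A3 A8 EC B9 90 C6 90

U+30EE: 3-byte form → E3 83 AE.
U+68C6: 3-byte form → E6 A3 86.
U+2A59F: 4-byte form → F0 AA 96 9F.
U+1D789: 4-byte form → F0 9D 9E 89.
U+2967A: 4-byte form → F0 A9 99 BA.
U+30DC: 3-byte form → E3 83 9C.
U+198E8: 4-byte form → F0 99 A3 A8.
U+CE50: 3-byte form → EC B9 90.
U+0190: 2-byte form → C6 90.
Concatenated (30 bytes): E3 83 AE E6 A3 86 F0 AA 96 9F F0 9D 9E 89 F0 A9 99 BA E3 83 9C F0 99 A3 A8 EC B9 90 C6 90.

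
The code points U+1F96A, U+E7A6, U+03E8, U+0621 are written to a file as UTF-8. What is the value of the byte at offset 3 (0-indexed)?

U+1F96A → 4-byte form F0 9F A5 AA at offsets 0–3.
Offset 3 falls in char 1's range; it's byte 4 of F0 9F A5 AA = 0xAA.

0xAA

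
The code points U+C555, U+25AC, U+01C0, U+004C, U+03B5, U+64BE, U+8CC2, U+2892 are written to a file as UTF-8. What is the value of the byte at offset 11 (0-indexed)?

U+C555 → 3-byte form EC 95 95 at offsets 0–2.
U+25AC → 3-byte form E2 96 AC at offsets 3–5.
U+01C0 → 2-byte form C7 80 at offsets 6–7.
U+004C → 1-byte form 4C at offsets 8–8.
U+03B5 → 2-byte form CE B5 at offsets 9–10.
U+64BE → 3-byte form E6 92 BE at offsets 11–13.
Offset 11 falls in char 6's range; it's byte 1 of E6 92 BE = 0xE6.

0xE6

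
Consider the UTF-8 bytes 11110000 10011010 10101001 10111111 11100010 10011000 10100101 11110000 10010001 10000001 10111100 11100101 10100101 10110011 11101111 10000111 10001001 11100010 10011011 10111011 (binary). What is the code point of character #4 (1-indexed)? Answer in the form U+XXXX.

Offset 0: leading byte 0xF0 = 11110000 → 4-byte char #1 = F0 9A A9 BF.
Offset 4: leading byte 0xE2 = 11100010 → 3-byte char #2 = E2 98 A5.
Offset 7: leading byte 0xF0 = 11110000 → 4-byte char #3 = F0 91 81 BC.
Offset 11: leading byte 0xE5 = 11100101 → 3-byte char #4 = E5 A5 B3.
Leading byte 0xE5 = 11100101 matches 1110xxxx → 3-byte sequence.
Byte 1: 0xE5 = 11100101, payload 0101 (4 bits).
Byte 2: 0xA5 = 10100101 (10xxxxxx ✓), payload 100101.
Byte 3: 0xB3 = 10110011 (10xxxxxx ✓), payload 110011.
Concatenate: 0101100101110011 = 0x5973 (16 bits → U+5973).

U+5973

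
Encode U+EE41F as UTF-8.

F3 AE 90 9F

U+EE41F = 0xEE41F = 975903 decimal. In range U+10000–U+10FFFF → 4-byte form: 11110xxx 10xxxxxx 10xxxxxx 10xxxxxx.
Binary (21 bits): 011101110010000011111.
Split 3+6+6+6: 011 | 101110 | 010000 | 011111.
Byte 1: 11110011 = 0xF3.
Byte 2: 10101110 = 0xAE.
Byte 3: 10010000 = 0x90.
Byte 4: 10011111 = 0x9F.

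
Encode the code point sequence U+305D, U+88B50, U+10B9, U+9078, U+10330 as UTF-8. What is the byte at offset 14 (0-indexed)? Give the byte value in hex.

U+305D → 3-byte form E3 81 9D at offsets 0–2.
U+88B50 → 4-byte form F2 88 AD 90 at offsets 3–6.
U+10B9 → 3-byte form E1 82 B9 at offsets 7–9.
U+9078 → 3-byte form E9 81 B8 at offsets 10–12.
U+10330 → 4-byte form F0 90 8C B0 at offsets 13–16.
Offset 14 falls in char 5's range; it's byte 2 of F0 90 8C B0 = 0x90.

0x90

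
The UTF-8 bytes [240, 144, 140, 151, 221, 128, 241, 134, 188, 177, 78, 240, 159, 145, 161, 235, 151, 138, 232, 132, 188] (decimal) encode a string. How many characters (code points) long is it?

Byte at offset 0: 0xF0 = 11110000 → 4-byte char (#1). Advance 4.
Byte at offset 4: 0xDD = 11011101 → 2-byte char (#2). Advance 2.
Byte at offset 6: 0xF1 = 11110001 → 4-byte char (#3). Advance 4.
Byte at offset 10: 0x4E = 01001110 → 1-byte char (#4). Advance 1.
Byte at offset 11: 0xF0 = 11110000 → 4-byte char (#5). Advance 4.
Byte at offset 15: 0xEB = 11101011 → 3-byte char (#6). Advance 3.
Byte at offset 18: 0xE8 = 11101000 → 3-byte char (#7). Advance 3.
Reached end at offset 21 after 7 code points.

7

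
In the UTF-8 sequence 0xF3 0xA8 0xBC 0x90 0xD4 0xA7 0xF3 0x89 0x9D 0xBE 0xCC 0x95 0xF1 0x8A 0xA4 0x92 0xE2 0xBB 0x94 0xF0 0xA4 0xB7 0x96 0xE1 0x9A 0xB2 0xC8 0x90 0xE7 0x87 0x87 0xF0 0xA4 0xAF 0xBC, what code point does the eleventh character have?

Offset 0: leading byte 0xF3 = 11110011 → 4-byte char #1 = F3 A8 BC 90.
Offset 4: leading byte 0xD4 = 11010100 → 2-byte char #2 = D4 A7.
Offset 6: leading byte 0xF3 = 11110011 → 4-byte char #3 = F3 89 9D BE.
Offset 10: leading byte 0xCC = 11001100 → 2-byte char #4 = CC 95.
Offset 12: leading byte 0xF1 = 11110001 → 4-byte char #5 = F1 8A A4 92.
Offset 16: leading byte 0xE2 = 11100010 → 3-byte char #6 = E2 BB 94.
Offset 19: leading byte 0xF0 = 11110000 → 4-byte char #7 = F0 A4 B7 96.
Offset 23: leading byte 0xE1 = 11100001 → 3-byte char #8 = E1 9A B2.
Offset 26: leading byte 0xC8 = 11001000 → 2-byte char #9 = C8 90.
Offset 28: leading byte 0xE7 = 11100111 → 3-byte char #10 = E7 87 87.
Offset 31: leading byte 0xF0 = 11110000 → 4-byte char #11 = F0 A4 AF BC.
Leading byte 0xF0 = 11110000 matches 11110xxx → 4-byte sequence.
Byte 1: 0xF0 = 11110000, payload 000 (3 bits).
Byte 2: 0xA4 = 10100100 (10xxxxxx ✓), payload 100100.
Byte 3: 0xAF = 10101111 (10xxxxxx ✓), payload 101111.
Byte 4: 0xBC = 10111100 (10xxxxxx ✓), payload 111100.
Concatenate: 000100100101111111100 = 0x24BFC (21 bits → U+24BFC).

U+24BFC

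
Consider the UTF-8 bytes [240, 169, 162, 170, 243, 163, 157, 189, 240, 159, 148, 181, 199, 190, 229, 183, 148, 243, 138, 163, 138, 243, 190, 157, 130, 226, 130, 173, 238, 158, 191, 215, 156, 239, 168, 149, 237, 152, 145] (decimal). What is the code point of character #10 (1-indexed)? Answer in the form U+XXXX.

Offset 0: leading byte 0xF0 = 11110000 → 4-byte char #1 = F0 A9 A2 AA.
Offset 4: leading byte 0xF3 = 11110011 → 4-byte char #2 = F3 A3 9D BD.
Offset 8: leading byte 0xF0 = 11110000 → 4-byte char #3 = F0 9F 94 B5.
Offset 12: leading byte 0xC7 = 11000111 → 2-byte char #4 = C7 BE.
Offset 14: leading byte 0xE5 = 11100101 → 3-byte char #5 = E5 B7 94.
Offset 17: leading byte 0xF3 = 11110011 → 4-byte char #6 = F3 8A A3 8A.
Offset 21: leading byte 0xF3 = 11110011 → 4-byte char #7 = F3 BE 9D 82.
Offset 25: leading byte 0xE2 = 11100010 → 3-byte char #8 = E2 82 AD.
Offset 28: leading byte 0xEE = 11101110 → 3-byte char #9 = EE 9E BF.
Offset 31: leading byte 0xD7 = 11010111 → 2-byte char #10 = D7 9C.
Leading byte 0xD7 = 11010111 matches 110xxxxx → 2-byte sequence.
Byte 1: 0xD7 = 11010111, payload 10111 (5 bits).
Byte 2: 0x9C = 10011100 (10xxxxxx ✓), payload 011100.
Concatenate: 10111011100 = 0x5DC (11 bits → U+05DC).

U+05DC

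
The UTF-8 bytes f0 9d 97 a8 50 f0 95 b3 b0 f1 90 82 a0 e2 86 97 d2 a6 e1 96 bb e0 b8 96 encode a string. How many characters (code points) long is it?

Byte at offset 0: 0xF0 = 11110000 → 4-byte char (#1). Advance 4.
Byte at offset 4: 0x50 = 01010000 → 1-byte char (#2). Advance 1.
Byte at offset 5: 0xF0 = 11110000 → 4-byte char (#3). Advance 4.
Byte at offset 9: 0xF1 = 11110001 → 4-byte char (#4). Advance 4.
Byte at offset 13: 0xE2 = 11100010 → 3-byte char (#5). Advance 3.
Byte at offset 16: 0xD2 = 11010010 → 2-byte char (#6). Advance 2.
Byte at offset 18: 0xE1 = 11100001 → 3-byte char (#7). Advance 3.
Byte at offset 21: 0xE0 = 11100000 → 3-byte char (#8). Advance 3.
Reached end at offset 24 after 8 code points.

8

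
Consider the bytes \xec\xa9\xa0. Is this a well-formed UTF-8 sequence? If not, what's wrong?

valid

Leading byte 0xEC = 11101100 → 3-byte form.
Continuation bytes 0xA9=10101001, 0xA0=10100000 all match 10xxxxxx.
Decoded value 0xCA60 is ≥ 0x800 (shortest form) and not a surrogate.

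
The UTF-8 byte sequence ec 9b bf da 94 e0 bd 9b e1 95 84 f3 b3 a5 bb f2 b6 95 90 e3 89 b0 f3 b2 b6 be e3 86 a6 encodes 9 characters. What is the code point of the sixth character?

Offset 0: leading byte 0xEC = 11101100 → 3-byte char #1 = EC 9B BF.
Offset 3: leading byte 0xDA = 11011010 → 2-byte char #2 = DA 94.
Offset 5: leading byte 0xE0 = 11100000 → 3-byte char #3 = E0 BD 9B.
Offset 8: leading byte 0xE1 = 11100001 → 3-byte char #4 = E1 95 84.
Offset 11: leading byte 0xF3 = 11110011 → 4-byte char #5 = F3 B3 A5 BB.
Offset 15: leading byte 0xF2 = 11110010 → 4-byte char #6 = F2 B6 95 90.
Leading byte 0xF2 = 11110010 matches 11110xxx → 4-byte sequence.
Byte 1: 0xF2 = 11110010, payload 010 (3 bits).
Byte 2: 0xB6 = 10110110 (10xxxxxx ✓), payload 110110.
Byte 3: 0x95 = 10010101 (10xxxxxx ✓), payload 010101.
Byte 4: 0x90 = 10010000 (10xxxxxx ✓), payload 010000.
Concatenate: 010110110010101010000 = 0xB6550 (21 bits → U+B6550).

U+B6550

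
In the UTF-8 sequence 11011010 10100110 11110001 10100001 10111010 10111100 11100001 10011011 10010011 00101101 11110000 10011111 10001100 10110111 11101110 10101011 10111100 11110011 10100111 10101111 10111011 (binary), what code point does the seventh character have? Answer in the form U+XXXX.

U+E7BFB

Offset 0: leading byte 0xDA = 11011010 → 2-byte char #1 = DA A6.
Offset 2: leading byte 0xF1 = 11110001 → 4-byte char #2 = F1 A1 BA BC.
Offset 6: leading byte 0xE1 = 11100001 → 3-byte char #3 = E1 9B 93.
Offset 9: leading byte 0x2D = 00101101 → 1-byte char #4 = 2D.
Offset 10: leading byte 0xF0 = 11110000 → 4-byte char #5 = F0 9F 8C B7.
Offset 14: leading byte 0xEE = 11101110 → 3-byte char #6 = EE AB BC.
Offset 17: leading byte 0xF3 = 11110011 → 4-byte char #7 = F3 A7 AF BB.
Leading byte 0xF3 = 11110011 matches 11110xxx → 4-byte sequence.
Byte 1: 0xF3 = 11110011, payload 011 (3 bits).
Byte 2: 0xA7 = 10100111 (10xxxxxx ✓), payload 100111.
Byte 3: 0xAF = 10101111 (10xxxxxx ✓), payload 101111.
Byte 4: 0xBB = 10111011 (10xxxxxx ✓), payload 111011.
Concatenate: 011100111101111111011 = 0xE7BFB (21 bits → U+E7BFB).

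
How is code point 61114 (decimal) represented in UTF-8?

EE BA BA

U+EEBA = 0xEEBA = 61114 decimal. In range U+0800–U+FFFF → 3-byte form: 1110xxxx 10xxxxxx 10xxxxxx.
Binary (16 bits): 1110111010111010.
Split 4+6+6: 1110 | 111010 | 111010.
Byte 1: 11101110 = 0xEE.
Byte 2: 10111010 = 0xBA.
Byte 3: 10111010 = 0xBA.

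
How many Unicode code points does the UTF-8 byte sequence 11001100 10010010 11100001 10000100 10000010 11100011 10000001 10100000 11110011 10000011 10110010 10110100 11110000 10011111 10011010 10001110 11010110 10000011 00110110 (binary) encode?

7

Byte at offset 0: 0xCC = 11001100 → 2-byte char (#1). Advance 2.
Byte at offset 2: 0xE1 = 11100001 → 3-byte char (#2). Advance 3.
Byte at offset 5: 0xE3 = 11100011 → 3-byte char (#3). Advance 3.
Byte at offset 8: 0xF3 = 11110011 → 4-byte char (#4). Advance 4.
Byte at offset 12: 0xF0 = 11110000 → 4-byte char (#5). Advance 4.
Byte at offset 16: 0xD6 = 11010110 → 2-byte char (#6). Advance 2.
Byte at offset 18: 0x36 = 00110110 → 1-byte char (#7). Advance 1.
Reached end at offset 19 after 7 code points.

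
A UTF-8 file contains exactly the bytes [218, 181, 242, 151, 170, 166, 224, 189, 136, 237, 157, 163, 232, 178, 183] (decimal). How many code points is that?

Byte at offset 0: 0xDA = 11011010 → 2-byte char (#1). Advance 2.
Byte at offset 2: 0xF2 = 11110010 → 4-byte char (#2). Advance 4.
Byte at offset 6: 0xE0 = 11100000 → 3-byte char (#3). Advance 3.
Byte at offset 9: 0xED = 11101101 → 3-byte char (#4). Advance 3.
Byte at offset 12: 0xE8 = 11101000 → 3-byte char (#5). Advance 3.
Reached end at offset 15 after 5 code points.

5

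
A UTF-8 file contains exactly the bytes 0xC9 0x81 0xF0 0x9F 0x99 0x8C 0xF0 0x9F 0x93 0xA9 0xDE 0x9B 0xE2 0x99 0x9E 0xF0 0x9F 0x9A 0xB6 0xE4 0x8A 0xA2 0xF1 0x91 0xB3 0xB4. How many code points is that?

Byte at offset 0: 0xC9 = 11001001 → 2-byte char (#1). Advance 2.
Byte at offset 2: 0xF0 = 11110000 → 4-byte char (#2). Advance 4.
Byte at offset 6: 0xF0 = 11110000 → 4-byte char (#3). Advance 4.
Byte at offset 10: 0xDE = 11011110 → 2-byte char (#4). Advance 2.
Byte at offset 12: 0xE2 = 11100010 → 3-byte char (#5). Advance 3.
Byte at offset 15: 0xF0 = 11110000 → 4-byte char (#6). Advance 4.
Byte at offset 19: 0xE4 = 11100100 → 3-byte char (#7). Advance 3.
Byte at offset 22: 0xF1 = 11110001 → 4-byte char (#8). Advance 4.
Reached end at offset 26 after 8 code points.

8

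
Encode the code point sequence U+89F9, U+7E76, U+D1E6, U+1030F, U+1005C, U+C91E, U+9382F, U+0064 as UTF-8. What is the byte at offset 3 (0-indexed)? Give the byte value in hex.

0xE7

U+89F9 → 3-byte form E8 A7 B9 at offsets 0–2.
U+7E76 → 3-byte form E7 B9 B6 at offsets 3–5.
Offset 3 falls in char 2's range; it's byte 1 of E7 B9 B6 = 0xE7.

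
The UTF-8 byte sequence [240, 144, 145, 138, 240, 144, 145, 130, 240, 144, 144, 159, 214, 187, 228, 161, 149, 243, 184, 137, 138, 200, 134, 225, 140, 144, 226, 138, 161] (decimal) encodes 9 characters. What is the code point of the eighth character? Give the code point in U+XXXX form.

U+1310

Offset 0: leading byte 0xF0 = 11110000 → 4-byte char #1 = F0 90 91 8A.
Offset 4: leading byte 0xF0 = 11110000 → 4-byte char #2 = F0 90 91 82.
Offset 8: leading byte 0xF0 = 11110000 → 4-byte char #3 = F0 90 90 9F.
Offset 12: leading byte 0xD6 = 11010110 → 2-byte char #4 = D6 BB.
Offset 14: leading byte 0xE4 = 11100100 → 3-byte char #5 = E4 A1 95.
Offset 17: leading byte 0xF3 = 11110011 → 4-byte char #6 = F3 B8 89 8A.
Offset 21: leading byte 0xC8 = 11001000 → 2-byte char #7 = C8 86.
Offset 23: leading byte 0xE1 = 11100001 → 3-byte char #8 = E1 8C 90.
Leading byte 0xE1 = 11100001 matches 1110xxxx → 3-byte sequence.
Byte 1: 0xE1 = 11100001, payload 0001 (4 bits).
Byte 2: 0x8C = 10001100 (10xxxxxx ✓), payload 001100.
Byte 3: 0x90 = 10010000 (10xxxxxx ✓), payload 010000.
Concatenate: 0001001100010000 = 0x1310 (16 bits → U+1310).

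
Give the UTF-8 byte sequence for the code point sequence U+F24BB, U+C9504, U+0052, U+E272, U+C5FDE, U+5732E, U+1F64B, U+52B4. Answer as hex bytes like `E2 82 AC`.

F3 B2 92 BB F3 89 94 84 52 EE 89 B2 F3 85 BF 9E F1 97 8C AE F0 9F 99 8B E5 8A B4

U+F24BB: 4-byte form → F3 B2 92 BB.
U+C9504: 4-byte form → F3 89 94 84.
U+0052: 1-byte form → 52.
U+E272: 3-byte form → EE 89 B2.
U+C5FDE: 4-byte form → F3 85 BF 9E.
U+5732E: 4-byte form → F1 97 8C AE.
U+1F64B: 4-byte form → F0 9F 99 8B.
U+52B4: 3-byte form → E5 8A B4.
Concatenated (27 bytes): F3 B2 92 BB F3 89 94 84 52 EE 89 B2 F3 85 BF 9E F1 97 8C AE F0 9F 99 8B E5 8A B4.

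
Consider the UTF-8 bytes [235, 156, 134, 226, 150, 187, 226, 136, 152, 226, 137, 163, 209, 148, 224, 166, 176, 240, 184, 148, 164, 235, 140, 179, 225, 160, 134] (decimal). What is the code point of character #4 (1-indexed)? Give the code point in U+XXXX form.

U+2263

Offset 0: leading byte 0xEB = 11101011 → 3-byte char #1 = EB 9C 86.
Offset 3: leading byte 0xE2 = 11100010 → 3-byte char #2 = E2 96 BB.
Offset 6: leading byte 0xE2 = 11100010 → 3-byte char #3 = E2 88 98.
Offset 9: leading byte 0xE2 = 11100010 → 3-byte char #4 = E2 89 A3.
Leading byte 0xE2 = 11100010 matches 1110xxxx → 3-byte sequence.
Byte 1: 0xE2 = 11100010, payload 0010 (4 bits).
Byte 2: 0x89 = 10001001 (10xxxxxx ✓), payload 001001.
Byte 3: 0xA3 = 10100011 (10xxxxxx ✓), payload 100011.
Concatenate: 0010001001100011 = 0x2263 (16 bits → U+2263).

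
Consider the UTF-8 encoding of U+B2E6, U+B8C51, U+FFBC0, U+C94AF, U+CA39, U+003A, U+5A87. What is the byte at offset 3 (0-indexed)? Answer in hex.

0xF2

U+B2E6 → 3-byte form EB 8B A6 at offsets 0–2.
U+B8C51 → 4-byte form F2 B8 B1 91 at offsets 3–6.
Offset 3 falls in char 2's range; it's byte 1 of F2 B8 B1 91 = 0xF2.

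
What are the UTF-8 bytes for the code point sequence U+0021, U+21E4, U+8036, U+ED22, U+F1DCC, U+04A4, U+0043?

U+0021: 1-byte form → 21.
U+21E4: 3-byte form → E2 87 A4.
U+8036: 3-byte form → E8 80 B6.
U+ED22: 3-byte form → EE B4 A2.
U+F1DCC: 4-byte form → F3 B1 B7 8C.
U+04A4: 2-byte form → D2 A4.
U+0043: 1-byte form → 43.
Concatenated (17 bytes): 21 E2 87 A4 E8 80 B6 EE B4 A2 F3 B1 B7 8C D2 A4 43.

21 E2 87 A4 E8 80 B6 EE B4 A2 F3 B1 B7 8C D2 A4 43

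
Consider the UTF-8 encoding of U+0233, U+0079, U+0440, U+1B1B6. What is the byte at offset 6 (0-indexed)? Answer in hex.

U+0233 → 2-byte form C8 B3 at offsets 0–1.
U+0079 → 1-byte form 79 at offsets 2–2.
U+0440 → 2-byte form D1 80 at offsets 3–4.
U+1B1B6 → 4-byte form F0 9B 86 B6 at offsets 5–8.
Offset 6 falls in char 4's range; it's byte 2 of F0 9B 86 B6 = 0x9B.

0x9B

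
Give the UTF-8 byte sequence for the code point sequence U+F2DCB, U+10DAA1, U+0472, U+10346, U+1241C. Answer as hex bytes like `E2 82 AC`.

U+F2DCB: 4-byte form → F3 B2 B7 8B.
U+10DAA1: 4-byte form → F4 8D AA A1.
U+0472: 2-byte form → D1 B2.
U+10346: 4-byte form → F0 90 8D 86.
U+1241C: 4-byte form → F0 92 90 9C.
Concatenated (18 bytes): F3 B2 B7 8B F4 8D AA A1 D1 B2 F0 90 8D 86 F0 92 90 9C.

F3 B2 B7 8B F4 8D AA A1 D1 B2 F0 90 8D 86 F0 92 90 9C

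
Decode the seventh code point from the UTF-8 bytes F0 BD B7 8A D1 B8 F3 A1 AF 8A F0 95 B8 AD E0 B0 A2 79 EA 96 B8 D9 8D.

U+A5B8

Offset 0: leading byte 0xF0 = 11110000 → 4-byte char #1 = F0 BD B7 8A.
Offset 4: leading byte 0xD1 = 11010001 → 2-byte char #2 = D1 B8.
Offset 6: leading byte 0xF3 = 11110011 → 4-byte char #3 = F3 A1 AF 8A.
Offset 10: leading byte 0xF0 = 11110000 → 4-byte char #4 = F0 95 B8 AD.
Offset 14: leading byte 0xE0 = 11100000 → 3-byte char #5 = E0 B0 A2.
Offset 17: leading byte 0x79 = 01111001 → 1-byte char #6 = 79.
Offset 18: leading byte 0xEA = 11101010 → 3-byte char #7 = EA 96 B8.
Leading byte 0xEA = 11101010 matches 1110xxxx → 3-byte sequence.
Byte 1: 0xEA = 11101010, payload 1010 (4 bits).
Byte 2: 0x96 = 10010110 (10xxxxxx ✓), payload 010110.
Byte 3: 0xB8 = 10111000 (10xxxxxx ✓), payload 111000.
Concatenate: 1010010110111000 = 0xA5B8 (16 bits → U+A5B8).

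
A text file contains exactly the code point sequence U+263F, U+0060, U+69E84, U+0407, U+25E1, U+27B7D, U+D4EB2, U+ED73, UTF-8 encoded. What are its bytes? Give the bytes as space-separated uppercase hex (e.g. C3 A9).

E2 98 BF 60 F1 A9 BA 84 D0 87 E2 97 A1 F0 A7 AD BD F3 94 BA B2 EE B5 B3

U+263F: 3-byte form → E2 98 BF.
U+0060: 1-byte form → 60.
U+69E84: 4-byte form → F1 A9 BA 84.
U+0407: 2-byte form → D0 87.
U+25E1: 3-byte form → E2 97 A1.
U+27B7D: 4-byte form → F0 A7 AD BD.
U+D4EB2: 4-byte form → F3 94 BA B2.
U+ED73: 3-byte form → EE B5 B3.
Concatenated (24 bytes): E2 98 BF 60 F1 A9 BA 84 D0 87 E2 97 A1 F0 A7 AD BD F3 94 BA B2 EE B5 B3.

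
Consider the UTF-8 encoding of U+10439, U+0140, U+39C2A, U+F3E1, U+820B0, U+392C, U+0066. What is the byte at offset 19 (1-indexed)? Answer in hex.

0xA4

1-indexed offset 19 is 0-indexed offset 18.
U+10439 → 4-byte form F0 90 90 B9 at offsets 0–3.
U+0140 → 2-byte form C5 80 at offsets 4–5.
U+39C2A → 4-byte form F0 B9 B0 AA at offsets 6–9.
U+F3E1 → 3-byte form EF 8F A1 at offsets 10–12.
U+820B0 → 4-byte form F2 82 82 B0 at offsets 13–16.
U+392C → 3-byte form E3 A4 AC at offsets 17–19.
Offset 18 falls in char 6's range; it's byte 2 of E3 A4 AC = 0xA4.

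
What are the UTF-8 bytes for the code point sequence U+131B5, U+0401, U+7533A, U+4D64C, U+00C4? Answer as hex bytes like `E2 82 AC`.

U+131B5: 4-byte form → F0 93 86 B5.
U+0401: 2-byte form → D0 81.
U+7533A: 4-byte form → F1 B5 8C BA.
U+4D64C: 4-byte form → F1 8D 99 8C.
U+00C4: 2-byte form → C3 84.
Concatenated (16 bytes): F0 93 86 B5 D0 81 F1 B5 8C BA F1 8D 99 8C C3 84.

F0 93 86 B5 D0 81 F1 B5 8C BA F1 8D 99 8C C3 84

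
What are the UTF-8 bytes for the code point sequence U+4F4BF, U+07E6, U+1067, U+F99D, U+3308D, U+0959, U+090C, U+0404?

F1 8F 92 BF DF A6 E1 81 A7 EF A6 9D F0 B3 82 8D E0 A5 99 E0 A4 8C D0 84

U+4F4BF: 4-byte form → F1 8F 92 BF.
U+07E6: 2-byte form → DF A6.
U+1067: 3-byte form → E1 81 A7.
U+F99D: 3-byte form → EF A6 9D.
U+3308D: 4-byte form → F0 B3 82 8D.
U+0959: 3-byte form → E0 A5 99.
U+090C: 3-byte form → E0 A4 8C.
U+0404: 2-byte form → D0 84.
Concatenated (24 bytes): F1 8F 92 BF DF A6 E1 81 A7 EF A6 9D F0 B3 82 8D E0 A5 99 E0 A4 8C D0 84.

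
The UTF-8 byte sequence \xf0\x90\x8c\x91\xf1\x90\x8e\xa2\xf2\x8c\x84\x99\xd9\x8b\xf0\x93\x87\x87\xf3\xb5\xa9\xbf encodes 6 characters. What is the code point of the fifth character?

Offset 0: leading byte 0xF0 = 11110000 → 4-byte char #1 = F0 90 8C 91.
Offset 4: leading byte 0xF1 = 11110001 → 4-byte char #2 = F1 90 8E A2.
Offset 8: leading byte 0xF2 = 11110010 → 4-byte char #3 = F2 8C 84 99.
Offset 12: leading byte 0xD9 = 11011001 → 2-byte char #4 = D9 8B.
Offset 14: leading byte 0xF0 = 11110000 → 4-byte char #5 = F0 93 87 87.
Leading byte 0xF0 = 11110000 matches 11110xxx → 4-byte sequence.
Byte 1: 0xF0 = 11110000, payload 000 (3 bits).
Byte 2: 0x93 = 10010011 (10xxxxxx ✓), payload 010011.
Byte 3: 0x87 = 10000111 (10xxxxxx ✓), payload 000111.
Byte 4: 0x87 = 10000111 (10xxxxxx ✓), payload 000111.
Concatenate: 000010011000111000111 = 0x131C7 (21 bits → U+131C7).

U+131C7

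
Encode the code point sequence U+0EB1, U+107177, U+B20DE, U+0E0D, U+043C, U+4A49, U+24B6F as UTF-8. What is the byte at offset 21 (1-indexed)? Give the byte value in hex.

1-indexed offset 21 is 0-indexed offset 20.
U+0EB1 → 3-byte form E0 BA B1 at offsets 0–2.
U+107177 → 4-byte form F4 87 85 B7 at offsets 3–6.
U+B20DE → 4-byte form F2 B2 83 9E at offsets 7–10.
U+0E0D → 3-byte form E0 B8 8D at offsets 11–13.
U+043C → 2-byte form D0 BC at offsets 14–15.
U+4A49 → 3-byte form E4 A9 89 at offsets 16–18.
U+24B6F → 4-byte form F0 A4 AD AF at offsets 19–22.
Offset 20 falls in char 7's range; it's byte 2 of F0 A4 AD AF = 0xA4.

0xA4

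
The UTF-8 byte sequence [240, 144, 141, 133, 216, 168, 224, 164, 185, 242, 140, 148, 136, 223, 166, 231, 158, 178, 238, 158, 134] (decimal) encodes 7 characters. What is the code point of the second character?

Offset 0: leading byte 0xF0 = 11110000 → 4-byte char #1 = F0 90 8D 85.
Offset 4: leading byte 0xD8 = 11011000 → 2-byte char #2 = D8 A8.
Leading byte 0xD8 = 11011000 matches 110xxxxx → 2-byte sequence.
Byte 1: 0xD8 = 11011000, payload 11000 (5 bits).
Byte 2: 0xA8 = 10101000 (10xxxxxx ✓), payload 101000.
Concatenate: 11000101000 = 0x628 (11 bits → U+0628).

U+0628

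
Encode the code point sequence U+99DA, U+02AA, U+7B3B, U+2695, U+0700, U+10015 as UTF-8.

U+99DA: 3-byte form → E9 A7 9A.
U+02AA: 2-byte form → CA AA.
U+7B3B: 3-byte form → E7 AC BB.
U+2695: 3-byte form → E2 9A 95.
U+0700: 2-byte form → DC 80.
U+10015: 4-byte form → F0 90 80 95.
Concatenated (17 bytes): E9 A7 9A CA AA E7 AC BB E2 9A 95 DC 80 F0 90 80 95.

E9 A7 9A CA AA E7 AC BB E2 9A 95 DC 80 F0 90 80 95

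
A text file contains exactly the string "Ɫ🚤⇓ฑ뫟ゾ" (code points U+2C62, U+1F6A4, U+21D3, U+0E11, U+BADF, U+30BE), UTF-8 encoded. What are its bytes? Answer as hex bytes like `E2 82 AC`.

U+2C62: 3-byte form → E2 B1 A2.
U+1F6A4: 4-byte form → F0 9F 9A A4.
U+21D3: 3-byte form → E2 87 93.
U+0E11: 3-byte form → E0 B8 91.
U+BADF: 3-byte form → EB AB 9F.
U+30BE: 3-byte form → E3 82 BE.
Concatenated (19 bytes): E2 B1 A2 F0 9F 9A A4 E2 87 93 E0 B8 91 EB AB 9F E3 82 BE.

E2 B1 A2 F0 9F 9A A4 E2 87 93 E0 B8 91 EB AB 9F E3 82 BE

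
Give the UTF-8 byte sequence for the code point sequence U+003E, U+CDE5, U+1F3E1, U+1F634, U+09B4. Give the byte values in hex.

3E EC B7 A5 F0 9F 8F A1 F0 9F 98 B4 E0 A6 B4

U+003E: 1-byte form → 3E.
U+CDE5: 3-byte form → EC B7 A5.
U+1F3E1: 4-byte form → F0 9F 8F A1.
U+1F634: 4-byte form → F0 9F 98 B4.
U+09B4: 3-byte form → E0 A6 B4.
Concatenated (15 bytes): 3E EC B7 A5 F0 9F 8F A1 F0 9F 98 B4 E0 A6 B4.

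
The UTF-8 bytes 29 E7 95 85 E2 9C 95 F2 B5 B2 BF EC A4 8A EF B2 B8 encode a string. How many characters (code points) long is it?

6

Byte at offset 0: 0x29 = 00101001 → 1-byte char (#1). Advance 1.
Byte at offset 1: 0xE7 = 11100111 → 3-byte char (#2). Advance 3.
Byte at offset 4: 0xE2 = 11100010 → 3-byte char (#3). Advance 3.
Byte at offset 7: 0xF2 = 11110010 → 4-byte char (#4). Advance 4.
Byte at offset 11: 0xEC = 11101100 → 3-byte char (#5). Advance 3.
Byte at offset 14: 0xEF = 11101111 → 3-byte char (#6). Advance 3.
Reached end at offset 17 after 6 code points.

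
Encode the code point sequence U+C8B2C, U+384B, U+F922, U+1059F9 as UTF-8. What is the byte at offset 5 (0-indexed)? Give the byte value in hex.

0xA1

U+C8B2C → 4-byte form F3 88 AC AC at offsets 0–3.
U+384B → 3-byte form E3 A1 8B at offsets 4–6.
Offset 5 falls in char 2's range; it's byte 2 of E3 A1 8B = 0xA1.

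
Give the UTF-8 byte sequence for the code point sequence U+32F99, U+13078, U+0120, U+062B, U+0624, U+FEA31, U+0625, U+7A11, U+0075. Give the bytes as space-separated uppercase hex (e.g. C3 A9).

U+32F99: 4-byte form → F0 B2 BE 99.
U+13078: 4-byte form → F0 93 81 B8.
U+0120: 2-byte form → C4 A0.
U+062B: 2-byte form → D8 AB.
U+0624: 2-byte form → D8 A4.
U+FEA31: 4-byte form → F3 BE A8 B1.
U+0625: 2-byte form → D8 A5.
U+7A11: 3-byte form → E7 A8 91.
U+0075: 1-byte form → 75.
Concatenated (24 bytes): F0 B2 BE 99 F0 93 81 B8 C4 A0 D8 AB D8 A4 F3 BE A8 B1 D8 A5 E7 A8 91 75.

F0 B2 BE 99 F0 93 81 B8 C4 A0 D8 AB D8 A4 F3 BE A8 B1 D8 A5 E7 A8 91 75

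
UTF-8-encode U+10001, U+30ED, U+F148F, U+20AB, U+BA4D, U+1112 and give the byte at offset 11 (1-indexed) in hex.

1-indexed offset 11 is 0-indexed offset 10.
U+10001 → 4-byte form F0 90 80 81 at offsets 0–3.
U+30ED → 3-byte form E3 83 AD at offsets 4–6.
U+F148F → 4-byte form F3 B1 92 8F at offsets 7–10.
Offset 10 falls in char 3's range; it's byte 4 of F3 B1 92 8F = 0x8F.

0x8F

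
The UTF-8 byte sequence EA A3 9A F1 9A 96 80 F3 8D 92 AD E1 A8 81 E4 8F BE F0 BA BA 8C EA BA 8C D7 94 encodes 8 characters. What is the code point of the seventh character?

U+AE8C

Offset 0: leading byte 0xEA = 11101010 → 3-byte char #1 = EA A3 9A.
Offset 3: leading byte 0xF1 = 11110001 → 4-byte char #2 = F1 9A 96 80.
Offset 7: leading byte 0xF3 = 11110011 → 4-byte char #3 = F3 8D 92 AD.
Offset 11: leading byte 0xE1 = 11100001 → 3-byte char #4 = E1 A8 81.
Offset 14: leading byte 0xE4 = 11100100 → 3-byte char #5 = E4 8F BE.
Offset 17: leading byte 0xF0 = 11110000 → 4-byte char #6 = F0 BA BA 8C.
Offset 21: leading byte 0xEA = 11101010 → 3-byte char #7 = EA BA 8C.
Leading byte 0xEA = 11101010 matches 1110xxxx → 3-byte sequence.
Byte 1: 0xEA = 11101010, payload 1010 (4 bits).
Byte 2: 0xBA = 10111010 (10xxxxxx ✓), payload 111010.
Byte 3: 0x8C = 10001100 (10xxxxxx ✓), payload 001100.
Concatenate: 1010111010001100 = 0xAE8C (16 bits → U+AE8C).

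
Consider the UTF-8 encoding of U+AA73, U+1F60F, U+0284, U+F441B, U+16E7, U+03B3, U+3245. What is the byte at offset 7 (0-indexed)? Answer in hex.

0xCA

U+AA73 → 3-byte form EA A9 B3 at offsets 0–2.
U+1F60F → 4-byte form F0 9F 98 8F at offsets 3–6.
U+0284 → 2-byte form CA 84 at offsets 7–8.
Offset 7 falls in char 3's range; it's byte 1 of CA 84 = 0xCA.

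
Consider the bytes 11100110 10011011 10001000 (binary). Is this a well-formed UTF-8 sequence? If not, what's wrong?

Leading byte 0xE6 = 11100110 → 3-byte form.
Continuation bytes 0x9B=10011011, 0x88=10001000 all match 10xxxxxx.
Decoded value 0x66C8 is ≥ 0x800 (shortest form) and not a surrogate.

valid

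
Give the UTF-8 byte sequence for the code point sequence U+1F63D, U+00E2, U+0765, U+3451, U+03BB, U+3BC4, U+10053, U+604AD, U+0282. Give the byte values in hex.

U+1F63D: 4-byte form → F0 9F 98 BD.
U+00E2: 2-byte form → C3 A2.
U+0765: 2-byte form → DD A5.
U+3451: 3-byte form → E3 91 91.
U+03BB: 2-byte form → CE BB.
U+3BC4: 3-byte form → E3 AF 84.
U+10053: 4-byte form → F0 90 81 93.
U+604AD: 4-byte form → F1 A0 92 AD.
U+0282: 2-byte form → CA 82.
Concatenated (26 bytes): F0 9F 98 BD C3 A2 DD A5 E3 91 91 CE BB E3 AF 84 F0 90 81 93 F1 A0 92 AD CA 82.

F0 9F 98 BD C3 A2 DD A5 E3 91 91 CE BB E3 AF 84 F0 90 81 93 F1 A0 92 AD CA 82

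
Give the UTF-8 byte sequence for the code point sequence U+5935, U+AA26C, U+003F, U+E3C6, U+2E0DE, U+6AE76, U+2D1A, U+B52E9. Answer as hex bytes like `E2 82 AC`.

E5 A4 B5 F2 AA 89 AC 3F EE 8F 86 F0 AE 83 9E F1 AA B9 B6 E2 B4 9A F2 B5 8B A9

U+5935: 3-byte form → E5 A4 B5.
U+AA26C: 4-byte form → F2 AA 89 AC.
U+003F: 1-byte form → 3F.
U+E3C6: 3-byte form → EE 8F 86.
U+2E0DE: 4-byte form → F0 AE 83 9E.
U+6AE76: 4-byte form → F1 AA B9 B6.
U+2D1A: 3-byte form → E2 B4 9A.
U+B52E9: 4-byte form → F2 B5 8B A9.
Concatenated (26 bytes): E5 A4 B5 F2 AA 89 AC 3F EE 8F 86 F0 AE 83 9E F1 AA B9 B6 E2 B4 9A F2 B5 8B A9.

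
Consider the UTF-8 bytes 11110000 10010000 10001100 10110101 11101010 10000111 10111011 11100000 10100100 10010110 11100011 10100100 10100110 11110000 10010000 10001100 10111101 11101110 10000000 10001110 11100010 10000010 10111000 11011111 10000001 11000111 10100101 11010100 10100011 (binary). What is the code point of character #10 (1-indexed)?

U+0523

Offset 0: leading byte 0xF0 = 11110000 → 4-byte char #1 = F0 90 8C B5.
Offset 4: leading byte 0xEA = 11101010 → 3-byte char #2 = EA 87 BB.
Offset 7: leading byte 0xE0 = 11100000 → 3-byte char #3 = E0 A4 96.
Offset 10: leading byte 0xE3 = 11100011 → 3-byte char #4 = E3 A4 A6.
Offset 13: leading byte 0xF0 = 11110000 → 4-byte char #5 = F0 90 8C BD.
Offset 17: leading byte 0xEE = 11101110 → 3-byte char #6 = EE 80 8E.
Offset 20: leading byte 0xE2 = 11100010 → 3-byte char #7 = E2 82 B8.
Offset 23: leading byte 0xDF = 11011111 → 2-byte char #8 = DF 81.
Offset 25: leading byte 0xC7 = 11000111 → 2-byte char #9 = C7 A5.
Offset 27: leading byte 0xD4 = 11010100 → 2-byte char #10 = D4 A3.
Leading byte 0xD4 = 11010100 matches 110xxxxx → 2-byte sequence.
Byte 1: 0xD4 = 11010100, payload 10100 (5 bits).
Byte 2: 0xA3 = 10100011 (10xxxxxx ✓), payload 100011.
Concatenate: 10100100011 = 0x523 (11 bits → U+0523).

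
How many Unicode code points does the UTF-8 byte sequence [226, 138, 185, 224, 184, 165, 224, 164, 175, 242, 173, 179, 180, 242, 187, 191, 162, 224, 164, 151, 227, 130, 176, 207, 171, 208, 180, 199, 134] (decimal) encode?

10

Byte at offset 0: 0xE2 = 11100010 → 3-byte char (#1). Advance 3.
Byte at offset 3: 0xE0 = 11100000 → 3-byte char (#2). Advance 3.
Byte at offset 6: 0xE0 = 11100000 → 3-byte char (#3). Advance 3.
Byte at offset 9: 0xF2 = 11110010 → 4-byte char (#4). Advance 4.
Byte at offset 13: 0xF2 = 11110010 → 4-byte char (#5). Advance 4.
Byte at offset 17: 0xE0 = 11100000 → 3-byte char (#6). Advance 3.
Byte at offset 20: 0xE3 = 11100011 → 3-byte char (#7). Advance 3.
Byte at offset 23: 0xCF = 11001111 → 2-byte char (#8). Advance 2.
Byte at offset 25: 0xD0 = 11010000 → 2-byte char (#9). Advance 2.
Byte at offset 27: 0xC7 = 11000111 → 2-byte char (#10). Advance 2.
Reached end at offset 29 after 10 code points.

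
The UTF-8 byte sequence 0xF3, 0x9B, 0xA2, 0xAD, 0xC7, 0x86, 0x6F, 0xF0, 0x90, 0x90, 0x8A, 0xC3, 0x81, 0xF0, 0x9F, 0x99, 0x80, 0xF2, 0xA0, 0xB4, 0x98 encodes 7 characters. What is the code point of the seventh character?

U+A0D18

Offset 0: leading byte 0xF3 = 11110011 → 4-byte char #1 = F3 9B A2 AD.
Offset 4: leading byte 0xC7 = 11000111 → 2-byte char #2 = C7 86.
Offset 6: leading byte 0x6F = 01101111 → 1-byte char #3 = 6F.
Offset 7: leading byte 0xF0 = 11110000 → 4-byte char #4 = F0 90 90 8A.
Offset 11: leading byte 0xC3 = 11000011 → 2-byte char #5 = C3 81.
Offset 13: leading byte 0xF0 = 11110000 → 4-byte char #6 = F0 9F 99 80.
Offset 17: leading byte 0xF2 = 11110010 → 4-byte char #7 = F2 A0 B4 98.
Leading byte 0xF2 = 11110010 matches 11110xxx → 4-byte sequence.
Byte 1: 0xF2 = 11110010, payload 010 (3 bits).
Byte 2: 0xA0 = 10100000 (10xxxxxx ✓), payload 100000.
Byte 3: 0xB4 = 10110100 (10xxxxxx ✓), payload 110100.
Byte 4: 0x98 = 10011000 (10xxxxxx ✓), payload 011000.
Concatenate: 010100000110100011000 = 0xA0D18 (21 bits → U+A0D18).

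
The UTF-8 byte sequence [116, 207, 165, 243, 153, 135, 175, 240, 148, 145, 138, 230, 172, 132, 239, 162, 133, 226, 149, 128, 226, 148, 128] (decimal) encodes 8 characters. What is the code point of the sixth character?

Offset 0: leading byte 0x74 = 01110100 → 1-byte char #1 = 74.
Offset 1: leading byte 0xCF = 11001111 → 2-byte char #2 = CF A5.
Offset 3: leading byte 0xF3 = 11110011 → 4-byte char #3 = F3 99 87 AF.
Offset 7: leading byte 0xF0 = 11110000 → 4-byte char #4 = F0 94 91 8A.
Offset 11: leading byte 0xE6 = 11100110 → 3-byte char #5 = E6 AC 84.
Offset 14: leading byte 0xEF = 11101111 → 3-byte char #6 = EF A2 85.
Leading byte 0xEF = 11101111 matches 1110xxxx → 3-byte sequence.
Byte 1: 0xEF = 11101111, payload 1111 (4 bits).
Byte 2: 0xA2 = 10100010 (10xxxxxx ✓), payload 100010.
Byte 3: 0x85 = 10000101 (10xxxxxx ✓), payload 000101.
Concatenate: 1111100010000101 = 0xF885 (16 bits → U+F885).

U+F885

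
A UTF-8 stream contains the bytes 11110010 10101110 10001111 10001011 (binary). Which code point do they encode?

Leading byte 0xF2 = 11110010 matches 11110xxx → 4-byte sequence.
Byte 1: 0xF2 = 11110010, payload 010 (3 bits).
Byte 2: 0xAE = 10101110 (10xxxxxx ✓), payload 101110.
Byte 3: 0x8F = 10001111 (10xxxxxx ✓), payload 001111.
Byte 4: 0x8B = 10001011 (10xxxxxx ✓), payload 001011.
Concatenate: 010101110001111001011 = 0xAE3CB (21 bits → U+AE3CB).

U+AE3CB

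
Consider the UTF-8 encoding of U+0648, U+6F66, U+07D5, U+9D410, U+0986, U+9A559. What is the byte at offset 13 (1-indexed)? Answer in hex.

1-indexed offset 13 is 0-indexed offset 12.
U+0648 → 2-byte form D9 88 at offsets 0–1.
U+6F66 → 3-byte form E6 BD A6 at offsets 2–4.
U+07D5 → 2-byte form DF 95 at offsets 5–6.
U+9D410 → 4-byte form F2 9D 90 90 at offsets 7–10.
U+0986 → 3-byte form E0 A6 86 at offsets 11–13.
Offset 12 falls in char 5's range; it's byte 2 of E0 A6 86 = 0xA6.

0xA6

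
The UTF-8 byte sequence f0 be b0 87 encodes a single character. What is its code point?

U+3EC07

Leading byte 0xF0 = 11110000 matches 11110xxx → 4-byte sequence.
Byte 1: 0xF0 = 11110000, payload 000 (3 bits).
Byte 2: 0xBE = 10111110 (10xxxxxx ✓), payload 111110.
Byte 3: 0xB0 = 10110000 (10xxxxxx ✓), payload 110000.
Byte 4: 0x87 = 10000111 (10xxxxxx ✓), payload 000111.
Concatenate: 000111110110000000111 = 0x3EC07 (21 bits → U+3EC07).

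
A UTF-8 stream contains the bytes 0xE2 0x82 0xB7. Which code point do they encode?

Leading byte 0xE2 = 11100010 matches 1110xxxx → 3-byte sequence.
Byte 1: 0xE2 = 11100010, payload 0010 (4 bits).
Byte 2: 0x82 = 10000010 (10xxxxxx ✓), payload 000010.
Byte 3: 0xB7 = 10110111 (10xxxxxx ✓), payload 110111.
Concatenate: 0010000010110111 = 0x20B7 (16 bits → U+20B7).

U+20B7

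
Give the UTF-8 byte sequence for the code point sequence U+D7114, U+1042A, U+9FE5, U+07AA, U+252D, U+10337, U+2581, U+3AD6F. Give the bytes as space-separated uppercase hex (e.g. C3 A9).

F3 97 84 94 F0 90 90 AA E9 BF A5 DE AA E2 94 AD F0 90 8C B7 E2 96 81 F0 BA B5 AF

U+D7114: 4-byte form → F3 97 84 94.
U+1042A: 4-byte form → F0 90 90 AA.
U+9FE5: 3-byte form → E9 BF A5.
U+07AA: 2-byte form → DE AA.
U+252D: 3-byte form → E2 94 AD.
U+10337: 4-byte form → F0 90 8C B7.
U+2581: 3-byte form → E2 96 81.
U+3AD6F: 4-byte form → F0 BA B5 AF.
Concatenated (27 bytes): F3 97 84 94 F0 90 90 AA E9 BF A5 DE AA E2 94 AD F0 90 8C B7 E2 96 81 F0 BA B5 AF.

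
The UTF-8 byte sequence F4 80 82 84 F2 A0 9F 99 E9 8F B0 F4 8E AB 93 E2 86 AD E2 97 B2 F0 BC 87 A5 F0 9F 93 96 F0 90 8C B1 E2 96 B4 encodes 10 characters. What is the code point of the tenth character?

Offset 0: leading byte 0xF4 = 11110100 → 4-byte char #1 = F4 80 82 84.
Offset 4: leading byte 0xF2 = 11110010 → 4-byte char #2 = F2 A0 9F 99.
Offset 8: leading byte 0xE9 = 11101001 → 3-byte char #3 = E9 8F B0.
Offset 11: leading byte 0xF4 = 11110100 → 4-byte char #4 = F4 8E AB 93.
Offset 15: leading byte 0xE2 = 11100010 → 3-byte char #5 = E2 86 AD.
Offset 18: leading byte 0xE2 = 11100010 → 3-byte char #6 = E2 97 B2.
Offset 21: leading byte 0xF0 = 11110000 → 4-byte char #7 = F0 BC 87 A5.
Offset 25: leading byte 0xF0 = 11110000 → 4-byte char #8 = F0 9F 93 96.
Offset 29: leading byte 0xF0 = 11110000 → 4-byte char #9 = F0 90 8C B1.
Offset 33: leading byte 0xE2 = 11100010 → 3-byte char #10 = E2 96 B4.
Leading byte 0xE2 = 11100010 matches 1110xxxx → 3-byte sequence.
Byte 1: 0xE2 = 11100010, payload 0010 (4 bits).
Byte 2: 0x96 = 10010110 (10xxxxxx ✓), payload 010110.
Byte 3: 0xB4 = 10110100 (10xxxxxx ✓), payload 110100.
Concatenate: 0010010110110100 = 0x25B4 (16 bits → U+25B4).

U+25B4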